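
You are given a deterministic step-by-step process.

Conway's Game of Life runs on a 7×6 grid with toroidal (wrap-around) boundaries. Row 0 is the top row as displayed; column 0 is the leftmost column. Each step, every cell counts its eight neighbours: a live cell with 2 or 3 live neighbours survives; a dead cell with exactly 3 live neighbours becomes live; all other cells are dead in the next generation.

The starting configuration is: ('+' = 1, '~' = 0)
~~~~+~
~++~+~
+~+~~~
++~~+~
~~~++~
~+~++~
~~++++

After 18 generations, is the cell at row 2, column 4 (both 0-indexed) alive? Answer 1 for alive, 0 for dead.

k=0  ~~~~+~
~++~+~
+~+~~~
++~~+~
~~~++~
~+~++~
~~++++
k=1  ~+~~~~
~++~~+
+~+~~~
+++~+~
++~~~~
~~~~~~
~~+~~+
k=2  ~+~~~~
~~+~~~
~~~~~~
~~++~~
+~+~~+
++~~~~
~~~~~~
k=3  ~~~~~~
~~~~~~
~~++~~
~+++~~
+~++~+
++~~~+
++~~~~
k=4  ~~~~~~
~~~~~~
~+~+~~
+~~~~~
~~~+~+
~~~~+~
~+~~~+
k=5  ~~~~~~
~~~~~~
~~~~~~
+~+~+~
~~~~++
+~~~++
~~~~~~
k=6  ~~~~~~
~~~~~~
~~~~~~
~~~++~
~+~~~~
+~~~+~
~~~~~+
k=7  ~~~~~~
~~~~~~
~~~~~~
~~~~~~
~~~+++
+~~~~+
~~~~~+
k=8  ~~~~~~
~~~~~~
~~~~~~
~~~~+~
+~~~++
+~~~~~
+~~~~+
k=9  ~~~~~~
~~~~~~
~~~~~~
~~~~+~
+~~~+~
~+~~+~
+~~~~+
k=10  ~~~~~~
~~~~~~
~~~~~~
~~~~~+
~~~++~
~+~~+~
+~~~~+
k=11  ~~~~~~
~~~~~~
~~~~~~
~~~~+~
~~~+++
+~~++~
+~~~~+
k=12  ~~~~~~
~~~~~~
~~~~~~
~~~+++
~~~~~~
+~~+~~
+~~~++
k=13  ~~~~~+
~~~~~~
~~~~+~
~~~~+~
~~~+~+
+~~~+~
+~~~++
k=14  +~~~++
~~~~~~
~~~~~~
~~~+++
~~~+~+
+~~+~~
+~~~+~
k=15  +~~~+~
~~~~~+
~~~~+~
~~~+~+
+~++~+
+~~+~~
++~++~
k=16  ++~++~
~~~~++
~~~~++
+~++~+
++++~+
~~~~~~
+++++~
k=17  ~~~~~~
~~~~~~
~~~~~~
~~~~~~
~~~+~+
~~~~~~
+~~~+~
k=18  ~~~~~~
~~~~~~
~~~~~~
~~~~~~
~~~~~~
~~~~++
~~~~~~

0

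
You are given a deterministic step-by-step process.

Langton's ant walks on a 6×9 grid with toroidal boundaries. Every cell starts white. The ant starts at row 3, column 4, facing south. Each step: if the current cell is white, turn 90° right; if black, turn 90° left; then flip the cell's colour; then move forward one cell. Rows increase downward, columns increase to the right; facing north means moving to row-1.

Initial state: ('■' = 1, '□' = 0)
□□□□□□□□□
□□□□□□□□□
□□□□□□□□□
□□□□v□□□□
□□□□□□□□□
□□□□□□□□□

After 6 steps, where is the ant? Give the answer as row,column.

gen 0: □□□□□□□□□
□□□□□□□□□
□□□□□□□□□
□□□□v□□□□
□□□□□□□□□
□□□□□□□□□
gen 1: □□□□□□□□□
□□□□□□□□□
□□□□□□□□□
□□□<■□□□□
□□□□□□□□□
□□□□□□□□□
gen 2: □□□□□□□□□
□□□□□□□□□
□□□^□□□□□
□□□■■□□□□
□□□□□□□□□
□□□□□□□□□
gen 3: □□□□□□□□□
□□□□□□□□□
□□□■>□□□□
□□□■■□□□□
□□□□□□□□□
□□□□□□□□□
gen 4: □□□□□□□□□
□□□□□□□□□
□□□■■□□□□
□□□■v□□□□
□□□□□□□□□
□□□□□□□□□
gen 5: □□□□□□□□□
□□□□□□□□□
□□□■■□□□□
□□□■□>□□□
□□□□□□□□□
□□□□□□□□□
gen 6: □□□□□□□□□
□□□□□□□□□
□□□■■□□□□
□□□■□■□□□
□□□□□v□□□
□□□□□□□□□

4,5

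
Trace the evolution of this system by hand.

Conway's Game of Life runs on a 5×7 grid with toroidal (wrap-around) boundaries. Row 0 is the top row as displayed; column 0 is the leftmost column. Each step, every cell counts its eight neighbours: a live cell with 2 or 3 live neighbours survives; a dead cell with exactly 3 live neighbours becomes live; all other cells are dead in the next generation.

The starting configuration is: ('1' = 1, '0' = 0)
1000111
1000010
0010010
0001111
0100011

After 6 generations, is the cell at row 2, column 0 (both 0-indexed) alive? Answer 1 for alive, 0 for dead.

0) 1000111
1000010
0010010
0001111
0100011
1) 0100100
1100000
0001000
1011000
0001000
2) 1110000
1110000
1001000
0011100
0101100
3) 0000000
0001001
1000100
0100000
1000100
4) 0000000
0000000
1000000
1100000
0000000
5) 0000000
0000000
1100000
1100000
0000000
6) 0000000
0000000
1100000
1100000
0000000

1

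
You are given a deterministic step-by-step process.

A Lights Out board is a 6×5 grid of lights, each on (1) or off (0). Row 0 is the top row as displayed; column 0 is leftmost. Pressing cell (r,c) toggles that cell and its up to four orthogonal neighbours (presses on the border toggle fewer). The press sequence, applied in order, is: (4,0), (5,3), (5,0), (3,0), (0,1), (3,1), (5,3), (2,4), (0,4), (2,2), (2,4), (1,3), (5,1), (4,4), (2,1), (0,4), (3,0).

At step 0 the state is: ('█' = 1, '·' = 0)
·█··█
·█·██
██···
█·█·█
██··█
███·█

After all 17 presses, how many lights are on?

10

0) ·█··█
·█·██
██···
█·█·█
██··█
███·█
1) ·█··█
·█·██
██···
··█·█
····█
·██·█
2) ·█··█
·█·██
██···
··█·█
···██
·█·█·
3) ·█··█
·█·██
██···
··█·█
█··██
█··█·
4) ·█··█
·█·██
·█···
███·█
···██
█··█·
5) █·█·█
···██
·█···
███·█
···██
█··█·
6) █·█·█
···██
·····
····█
·█·██
█··█·
7) █·█·█
···██
·····
····█
·█··█
█·█·█
8) █·█·█
···█·
···██
·····
·█··█
█·█·█
9) █·██·
···██
···██
·····
·█··█
█·█·█
10) █·██·
··███
·██·█
··█··
·█··█
█·█·█
11) █·██·
··██·
·███·
··█·█
·█··█
█·█·█
12) █·█··
····█
·██··
··█·█
·█··█
█·█·█
13) █·█··
····█
·██··
··█·█
····█
·█··█
14) █·█··
····█
·██··
··█··
···█·
·█···
15) █·█··
·█··█
█····
·██··
···█·
·█···
16) █·███
·█···
█····
·██··
···█·
·█···
17) █·███
·█···
·····
█·█··
█··█·
·█···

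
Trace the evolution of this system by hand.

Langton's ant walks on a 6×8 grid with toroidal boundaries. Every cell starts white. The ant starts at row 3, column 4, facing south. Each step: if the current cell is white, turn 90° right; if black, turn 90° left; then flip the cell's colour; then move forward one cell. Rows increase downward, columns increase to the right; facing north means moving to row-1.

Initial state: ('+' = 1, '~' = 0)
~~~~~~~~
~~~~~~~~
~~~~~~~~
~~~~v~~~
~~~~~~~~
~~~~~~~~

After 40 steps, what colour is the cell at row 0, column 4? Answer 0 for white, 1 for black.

0

[0] ~~~~~~~~
~~~~~~~~
~~~~~~~~
~~~~v~~~
~~~~~~~~
~~~~~~~~
[1] ~~~~~~~~
~~~~~~~~
~~~~~~~~
~~~<+~~~
~~~~~~~~
~~~~~~~~
[2] ~~~~~~~~
~~~~~~~~
~~~^~~~~
~~~++~~~
~~~~~~~~
~~~~~~~~
[3] ~~~~~~~~
~~~~~~~~
~~~+>~~~
~~~++~~~
~~~~~~~~
~~~~~~~~
[4] ~~~~~~~~
~~~~~~~~
~~~++~~~
~~~+v~~~
~~~~~~~~
~~~~~~~~
[5] ~~~~~~~~
~~~~~~~~
~~~++~~~
~~~+~>~~
~~~~~~~~
~~~~~~~~
[6] ~~~~~~~~
~~~~~~~~
~~~++~~~
~~~+~+~~
~~~~~v~~
~~~~~~~~
[7] ~~~~~~~~
~~~~~~~~
~~~++~~~
~~~+~+~~
~~~~<+~~
~~~~~~~~
[8] ~~~~~~~~
~~~~~~~~
~~~++~~~
~~~+^+~~
~~~~++~~
~~~~~~~~
[9] ~~~~~~~~
~~~~~~~~
~~~++~~~
~~~++>~~
~~~~++~~
~~~~~~~~
[10] ~~~~~~~~
~~~~~~~~
~~~++^~~
~~~++~~~
~~~~++~~
~~~~~~~~
[11] ~~~~~~~~
~~~~~~~~
~~~+++>~
~~~++~~~
~~~~++~~
~~~~~~~~
[12] ~~~~~~~~
~~~~~~~~
~~~++++~
~~~++~v~
~~~~++~~
~~~~~~~~
[13] ~~~~~~~~
~~~~~~~~
~~~++++~
~~~++<+~
~~~~++~~
~~~~~~~~
[14] ~~~~~~~~
~~~~~~~~
~~~++^+~
~~~++++~
~~~~++~~
~~~~~~~~
[15] ~~~~~~~~
~~~~~~~~
~~~+<~+~
~~~++++~
~~~~++~~
~~~~~~~~
[16] ~~~~~~~~
~~~~~~~~
~~~+~~+~
~~~+v++~
~~~~++~~
~~~~~~~~
[17] ~~~~~~~~
~~~~~~~~
~~~+~~+~
~~~+~>+~
~~~~++~~
~~~~~~~~
[18] ~~~~~~~~
~~~~~~~~
~~~+~^+~
~~~+~~+~
~~~~++~~
~~~~~~~~
[19] ~~~~~~~~
~~~~~~~~
~~~+~+>~
~~~+~~+~
~~~~++~~
~~~~~~~~
[20] ~~~~~~~~
~~~~~~^~
~~~+~+~~
~~~+~~+~
~~~~++~~
~~~~~~~~
[21] ~~~~~~~~
~~~~~~+>
~~~+~+~~
~~~+~~+~
~~~~++~~
~~~~~~~~
[22] ~~~~~~~~
~~~~~~++
~~~+~+~v
~~~+~~+~
~~~~++~~
~~~~~~~~
[23] ~~~~~~~~
~~~~~~++
~~~+~+<+
~~~+~~+~
~~~~++~~
~~~~~~~~
[24] ~~~~~~~~
~~~~~~^+
~~~+~+++
~~~+~~+~
~~~~++~~
~~~~~~~~
[25] ~~~~~~~~
~~~~~<~+
~~~+~+++
~~~+~~+~
~~~~++~~
~~~~~~~~
[26] ~~~~~^~~
~~~~~+~+
~~~+~+++
~~~+~~+~
~~~~++~~
~~~~~~~~
[27] ~~~~~+>~
~~~~~+~+
~~~+~+++
~~~+~~+~
~~~~++~~
~~~~~~~~
[28] ~~~~~++~
~~~~~+v+
~~~+~+++
~~~+~~+~
~~~~++~~
~~~~~~~~
[29] ~~~~~++~
~~~~~<++
~~~+~+++
~~~+~~+~
~~~~++~~
~~~~~~~~
[30] ~~~~~++~
~~~~~~++
~~~+~v++
~~~+~~+~
~~~~++~~
~~~~~~~~
[31] ~~~~~++~
~~~~~~++
~~~+~~>+
~~~+~~+~
~~~~++~~
~~~~~~~~
[32] ~~~~~++~
~~~~~~^+
~~~+~~~+
~~~+~~+~
~~~~++~~
~~~~~~~~
[33] ~~~~~++~
~~~~~<~+
~~~+~~~+
~~~+~~+~
~~~~++~~
~~~~~~~~
[34] ~~~~~^+~
~~~~~+~+
~~~+~~~+
~~~+~~+~
~~~~++~~
~~~~~~~~
[35] ~~~~<~+~
~~~~~+~+
~~~+~~~+
~~~+~~+~
~~~~++~~
~~~~~~~~
[36] ~~~~+~+~
~~~~~+~+
~~~+~~~+
~~~+~~+~
~~~~++~~
~~~~^~~~
[37] ~~~~+~+~
~~~~~+~+
~~~+~~~+
~~~+~~+~
~~~~++~~
~~~~+>~~
[38] ~~~~+v+~
~~~~~+~+
~~~+~~~+
~~~+~~+~
~~~~++~~
~~~~++~~
[39] ~~~~<++~
~~~~~+~+
~~~+~~~+
~~~+~~+~
~~~~++~~
~~~~++~~
[40] ~~~~~++~
~~~~v+~+
~~~+~~~+
~~~+~~+~
~~~~++~~
~~~~++~~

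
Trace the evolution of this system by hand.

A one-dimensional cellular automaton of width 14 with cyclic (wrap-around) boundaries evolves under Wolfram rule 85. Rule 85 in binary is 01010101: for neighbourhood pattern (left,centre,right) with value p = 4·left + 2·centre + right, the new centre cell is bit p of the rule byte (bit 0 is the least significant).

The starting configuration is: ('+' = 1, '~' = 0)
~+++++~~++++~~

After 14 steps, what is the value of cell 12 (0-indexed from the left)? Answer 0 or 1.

0

t=0: ~+++++~~++++~~
t=1: ~~~~~++~~~~+++
t=2: ++++~~++++~~~+
t=3: ~~~++~~~~+++~~
t=4: ++~~++++~~~+++
t=5: ~++~~~~+++~~~~
t=6: ~~++++~~~+++++
t=7: +~~~~+++~~~~~+
t=8: ++++~~~+++++~~
t=9: ~~~+++~~~~~++~
t=10: ++~~~+++++~~++
t=11: ~+++~~~~~++~~~
t=12: ~~~+++++~~++++
t=13: ++~~~~~++~~~~+
t=14: ~+++++~~++++~~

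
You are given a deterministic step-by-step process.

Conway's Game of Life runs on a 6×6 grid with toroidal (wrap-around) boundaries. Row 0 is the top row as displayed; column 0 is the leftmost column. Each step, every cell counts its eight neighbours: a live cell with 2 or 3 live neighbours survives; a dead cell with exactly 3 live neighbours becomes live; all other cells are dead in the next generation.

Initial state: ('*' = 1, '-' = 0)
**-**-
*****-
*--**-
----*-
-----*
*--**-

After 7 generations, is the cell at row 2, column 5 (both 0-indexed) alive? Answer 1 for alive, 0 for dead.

1

0) **-**-
*****-
*--**-
----*-
-----*
*--**-
1) ------
------
*-----
---**-
---*-*
****--
2) -**---
------
------
---***
**---*
*****-
3) *-----
------
----*-
----**
------
---**-
4) ------
------
----**
----**
---*-*
------
5) ------
------
----**
*--*--
-----*
------
6) ------
------
----**
*-----
------
------
7) ------
------
-----*
-----*
------
------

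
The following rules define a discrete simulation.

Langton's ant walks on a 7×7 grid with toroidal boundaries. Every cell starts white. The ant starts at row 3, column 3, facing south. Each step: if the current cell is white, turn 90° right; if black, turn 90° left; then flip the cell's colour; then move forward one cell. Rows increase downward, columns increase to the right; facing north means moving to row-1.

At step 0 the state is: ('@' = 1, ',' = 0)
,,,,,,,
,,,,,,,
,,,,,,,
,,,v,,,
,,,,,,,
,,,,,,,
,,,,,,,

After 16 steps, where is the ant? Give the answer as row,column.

gen 0: ,,,,,,,
,,,,,,,
,,,,,,,
,,,v,,,
,,,,,,,
,,,,,,,
,,,,,,,
gen 1: ,,,,,,,
,,,,,,,
,,,,,,,
,,<@,,,
,,,,,,,
,,,,,,,
,,,,,,,
gen 2: ,,,,,,,
,,,,,,,
,,^,,,,
,,@@,,,
,,,,,,,
,,,,,,,
,,,,,,,
gen 3: ,,,,,,,
,,,,,,,
,,@>,,,
,,@@,,,
,,,,,,,
,,,,,,,
,,,,,,,
gen 4: ,,,,,,,
,,,,,,,
,,@@,,,
,,@v,,,
,,,,,,,
,,,,,,,
,,,,,,,
gen 5: ,,,,,,,
,,,,,,,
,,@@,,,
,,@,>,,
,,,,,,,
,,,,,,,
,,,,,,,
gen 6: ,,,,,,,
,,,,,,,
,,@@,,,
,,@,@,,
,,,,v,,
,,,,,,,
,,,,,,,
gen 7: ,,,,,,,
,,,,,,,
,,@@,,,
,,@,@,,
,,,<@,,
,,,,,,,
,,,,,,,
gen 8: ,,,,,,,
,,,,,,,
,,@@,,,
,,@^@,,
,,,@@,,
,,,,,,,
,,,,,,,
gen 9: ,,,,,,,
,,,,,,,
,,@@,,,
,,@@>,,
,,,@@,,
,,,,,,,
,,,,,,,
gen 10: ,,,,,,,
,,,,,,,
,,@@^,,
,,@@,,,
,,,@@,,
,,,,,,,
,,,,,,,
gen 11: ,,,,,,,
,,,,,,,
,,@@@>,
,,@@,,,
,,,@@,,
,,,,,,,
,,,,,,,
gen 12: ,,,,,,,
,,,,,,,
,,@@@@,
,,@@,v,
,,,@@,,
,,,,,,,
,,,,,,,
gen 13: ,,,,,,,
,,,,,,,
,,@@@@,
,,@@<@,
,,,@@,,
,,,,,,,
,,,,,,,
gen 14: ,,,,,,,
,,,,,,,
,,@@^@,
,,@@@@,
,,,@@,,
,,,,,,,
,,,,,,,
gen 15: ,,,,,,,
,,,,,,,
,,@<,@,
,,@@@@,
,,,@@,,
,,,,,,,
,,,,,,,
gen 16: ,,,,,,,
,,,,,,,
,,@,,@,
,,@v@@,
,,,@@,,
,,,,,,,
,,,,,,,

3,3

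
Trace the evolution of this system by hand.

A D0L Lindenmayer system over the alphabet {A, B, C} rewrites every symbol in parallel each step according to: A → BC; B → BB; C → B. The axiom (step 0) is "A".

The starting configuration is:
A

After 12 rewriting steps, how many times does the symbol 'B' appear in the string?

3072

0) A
1) BC
2) BBB
3) BBBBBB
4) BBBBBBBBBBBB
5) BBBBBBBBBBBBBBBBBBBBBBBB
6) BBBBBBBBBBBBBBBBBBBBBBBBBBBBBBBBBBBBBBBBBBBBBBBB
7) BBBBBBBBBBBBBBBBBBBBBBBBBBBBBBBBBBBBBBBBBBBBBBBBBBBBBBBBBBBBBBBBBBBBBBBBBBBBBBBBBBBBBBBBBBBBBBBB
8) BBBBBBBBBBBBBBBBBBBBBBBBBBBBBBBBBBBBBBBBBBBBBBBBBBBBBBBBBB…BBBBBBBBBBBBBBBBBBBBBBBBBBBBBBBBBBBBBBBBBBBBBBBBBBBBBBBBBB  (len 192)
9) BBBBBBBBBBBBBBBBBBBBBBBBBBBBBBBBBBBBBBBBBBBBBBBBBBBBBBBBBB…BBBBBBBBBBBBBBBBBBBBBBBBBBBBBBBBBBBBBBBBBBBBBBBBBBBBBBBBBB  (len 384)
10) BBBBBBBBBBBBBBBBBBBBBBBBBBBBBBBBBBBBBBBBBBBBBBBBBBBBBBBBBB…BBBBBBBBBBBBBBBBBBBBBBBBBBBBBBBBBBBBBBBBBBBBBBBBBBBBBBBBBB  (len 768)
11) BBBBBBBBBBBBBBBBBBBBBBBBBBBBBBBBBBBBBBBBBBBBBBBBBBBBBBBBBB…BBBBBBBBBBBBBBBBBBBBBBBBBBBBBBBBBBBBBBBBBBBBBBBBBBBBBBBBBB  (len 1536)
12) BBBBBBBBBBBBBBBBBBBBBBBBBBBBBBBBBBBBBBBBBBBBBBBBBBBBBBBBBB…BBBBBBBBBBBBBBBBBBBBBBBBBBBBBBBBBBBBBBBBBBBBBBBBBBBBBBBBBB  (len 3072)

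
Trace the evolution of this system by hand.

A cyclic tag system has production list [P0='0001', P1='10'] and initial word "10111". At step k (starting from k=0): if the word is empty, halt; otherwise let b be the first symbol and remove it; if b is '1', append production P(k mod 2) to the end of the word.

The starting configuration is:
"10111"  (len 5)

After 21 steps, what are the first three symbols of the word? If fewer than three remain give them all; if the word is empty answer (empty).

010

gen 0: "10111"  (len 5)
gen 1: "01110001"  (len 8)
gen 2: "1110001"  (len 7)
gen 3: "1100010001"  (len 10)
gen 4: "10001000110"  (len 11)
gen 5: "00010001100001"  (len 14)
gen 6: "0010001100001"  (len 13)
gen 7: "010001100001"  (len 12)
gen 8: "10001100001"  (len 11)
gen 9: "00011000010001"  (len 14)
gen 10: "0011000010001"  (len 13)
gen 11: "011000010001"  (len 12)
gen 12: "11000010001"  (len 11)
gen 13: "10000100010001"  (len 14)
gen 14: "000010001000110"  (len 15)
gen 15: "00010001000110"  (len 14)
gen 16: "0010001000110"  (len 13)
gen 17: "010001000110"  (len 12)
gen 18: "10001000110"  (len 11)
gen 19: "00010001100001"  (len 14)
gen 20: "0010001100001"  (len 13)
gen 21: "010001100001"  (len 12)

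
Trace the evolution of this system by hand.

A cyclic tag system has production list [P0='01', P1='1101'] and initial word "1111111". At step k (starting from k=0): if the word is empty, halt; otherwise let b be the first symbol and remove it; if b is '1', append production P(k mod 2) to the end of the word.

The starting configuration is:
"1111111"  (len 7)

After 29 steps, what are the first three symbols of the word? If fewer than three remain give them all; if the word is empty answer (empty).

gen 0: "1111111"  (len 7)
gen 1: "11111101"  (len 8)
gen 2: "11111011101"  (len 11)
gen 3: "111101110101"  (len 12)
gen 4: "111011101011101"  (len 15)
gen 5: "1101110101110101"  (len 16)
gen 6: "1011101011101011101"  (len 19)
gen 7: "01110101110101110101"  (len 20)
gen 8: "1110101110101110101"  (len 19)
gen 9: "11010111010111010101"  (len 20)
gen 10: "10101110101110101011101"  (len 23)
gen 11: "010111010111010101110101"  (len 24)
gen 12: "10111010111010101110101"  (len 23)
gen 13: "011101011101010111010101"  (len 24)
gen 14: "11101011101010111010101"  (len 23)
gen 15: "110101110101011101010101"  (len 24)
gen 16: "101011101010111010101011101"  (len 27)
gen 17: "0101110101011101010101110101"  (len 28)
gen 18: "101110101011101010101110101"  (len 27)
gen 19: "0111010101110101010111010101"  (len 28)
gen 20: "111010101110101010111010101"  (len 27)
gen 21: "1101010111010101011101010101"  (len 28)
gen 22: "1010101110101010111010101011101"  (len 31)
gen 23: "01010111010101011101010101110101"  (len 32)
gen 24: "1010111010101011101010101110101"  (len 31)
gen 25: "01011101010101110101010111010101"  (len 32)
gen 26: "1011101010101110101010111010101"  (len 31)
gen 27: "01110101010111010101011101010101"  (len 32)
gen 28: "1110101010111010101011101010101"  (len 31)
gen 29: "11010101011101010101110101010101"  (len 32)

110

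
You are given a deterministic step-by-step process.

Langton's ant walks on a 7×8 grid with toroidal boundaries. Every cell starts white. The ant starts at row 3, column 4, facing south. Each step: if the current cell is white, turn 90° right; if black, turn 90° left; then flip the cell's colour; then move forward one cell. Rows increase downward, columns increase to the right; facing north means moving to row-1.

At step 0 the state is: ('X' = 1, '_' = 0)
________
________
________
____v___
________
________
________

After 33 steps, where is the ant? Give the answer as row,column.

[0] ________
________
________
____v___
________
________
________
[1] ________
________
________
___<X___
________
________
________
[2] ________
________
___^____
___XX___
________
________
________
[3] ________
________
___X>___
___XX___
________
________
________
[4] ________
________
___XX___
___Xv___
________
________
________
[5] ________
________
___XX___
___X_>__
________
________
________
[6] ________
________
___XX___
___X_X__
_____v__
________
________
[7] ________
________
___XX___
___X_X__
____<X__
________
________
[8] ________
________
___XX___
___X^X__
____XX__
________
________
[9] ________
________
___XX___
___XX>__
____XX__
________
________
[10] ________
________
___XX^__
___XX___
____XX__
________
________
[11] ________
________
___XXX>_
___XX___
____XX__
________
________
[12] ________
________
___XXXX_
___XX_v_
____XX__
________
________
[13] ________
________
___XXXX_
___XX<X_
____XX__
________
________
[14] ________
________
___XX^X_
___XXXX_
____XX__
________
________
[15] ________
________
___X<_X_
___XXXX_
____XX__
________
________
[16] ________
________
___X__X_
___XvXX_
____XX__
________
________
[17] ________
________
___X__X_
___X_>X_
____XX__
________
________
[18] ________
________
___X_^X_
___X__X_
____XX__
________
________
[19] ________
________
___X_X>_
___X__X_
____XX__
________
________
[20] ________
______^_
___X_X__
___X__X_
____XX__
________
________
[21] ________
______X>
___X_X__
___X__X_
____XX__
________
________
[22] ________
______XX
___X_X_v
___X__X_
____XX__
________
________
[23] ________
______XX
___X_X<X
___X__X_
____XX__
________
________
[24] ________
______^X
___X_XXX
___X__X_
____XX__
________
________
[25] ________
_____<_X
___X_XXX
___X__X_
____XX__
________
________
[26] _____^__
_____X_X
___X_XXX
___X__X_
____XX__
________
________
[27] _____X>_
_____X_X
___X_XXX
___X__X_
____XX__
________
________
[28] _____XX_
_____XvX
___X_XXX
___X__X_
____XX__
________
________
[29] _____XX_
_____<XX
___X_XXX
___X__X_
____XX__
________
________
[30] _____XX_
______XX
___X_vXX
___X__X_
____XX__
________
________
[31] _____XX_
______XX
___X__>X
___X__X_
____XX__
________
________
[32] _____XX_
______^X
___X___X
___X__X_
____XX__
________
________
[33] _____XX_
_____<_X
___X___X
___X__X_
____XX__
________
________

1,5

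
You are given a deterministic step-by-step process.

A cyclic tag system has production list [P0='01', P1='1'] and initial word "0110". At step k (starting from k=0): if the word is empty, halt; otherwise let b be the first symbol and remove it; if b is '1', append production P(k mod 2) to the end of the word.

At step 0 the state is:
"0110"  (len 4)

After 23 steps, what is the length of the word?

step 0: "0110"  (len 4)
step 1: "110"  (len 3)
step 2: "101"  (len 3)
step 3: "0101"  (len 4)
step 4: "101"  (len 3)
step 5: "0101"  (len 4)
step 6: "101"  (len 3)
step 7: "0101"  (len 4)
step 8: "101"  (len 3)
step 9: "0101"  (len 4)
step 10: "101"  (len 3)
step 11: "0101"  (len 4)
step 12: "101"  (len 3)
step 13: "0101"  (len 4)
step 14: "101"  (len 3)
step 15: "0101"  (len 4)
step 16: "101"  (len 3)
step 17: "0101"  (len 4)
step 18: "101"  (len 3)
step 19: "0101"  (len 4)
step 20: "101"  (len 3)
step 21: "0101"  (len 4)
step 22: "101"  (len 3)
step 23: "0101"  (len 4)

4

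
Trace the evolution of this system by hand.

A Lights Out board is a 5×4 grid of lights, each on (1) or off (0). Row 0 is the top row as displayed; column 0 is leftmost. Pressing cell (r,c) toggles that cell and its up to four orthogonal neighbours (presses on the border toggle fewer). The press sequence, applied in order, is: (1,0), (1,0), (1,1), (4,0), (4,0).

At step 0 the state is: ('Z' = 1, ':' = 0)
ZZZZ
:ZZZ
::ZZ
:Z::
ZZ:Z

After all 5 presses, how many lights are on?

t=0: ZZZZ
:ZZZ
::ZZ
:Z::
ZZ:Z
t=1: :ZZZ
Z:ZZ
Z:ZZ
:Z::
ZZ:Z
t=2: ZZZZ
:ZZZ
::ZZ
:Z::
ZZ:Z
t=3: Z:ZZ
Z::Z
:ZZZ
:Z::
ZZ:Z
t=4: Z:ZZ
Z::Z
:ZZZ
ZZ::
:::Z
t=5: Z:ZZ
Z::Z
:ZZZ
:Z::
ZZ:Z

12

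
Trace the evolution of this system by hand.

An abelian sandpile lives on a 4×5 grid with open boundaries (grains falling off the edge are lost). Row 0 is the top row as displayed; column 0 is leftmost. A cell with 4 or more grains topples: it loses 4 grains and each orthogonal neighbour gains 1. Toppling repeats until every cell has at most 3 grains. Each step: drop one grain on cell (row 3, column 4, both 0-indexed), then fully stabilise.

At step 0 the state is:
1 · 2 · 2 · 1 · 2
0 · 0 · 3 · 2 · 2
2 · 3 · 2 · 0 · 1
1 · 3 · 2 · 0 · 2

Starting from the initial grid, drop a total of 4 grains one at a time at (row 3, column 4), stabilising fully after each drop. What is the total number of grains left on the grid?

0) 1 · 2 · 2 · 1 · 2
0 · 0 · 3 · 2 · 2
2 · 3 · 2 · 0 · 1
1 · 3 · 2 · 0 · 2
1) 1 · 2 · 2 · 1 · 2
0 · 0 · 3 · 2 · 2
2 · 3 · 2 · 0 · 1
1 · 3 · 2 · 0 · 3
2) 1 · 2 · 2 · 1 · 2
0 · 0 · 3 · 2 · 2
2 · 3 · 2 · 0 · 2
1 · 3 · 2 · 1 · 0
3) 1 · 2 · 2 · 1 · 2
0 · 0 · 3 · 2 · 2
2 · 3 · 2 · 0 · 2
1 · 3 · 2 · 1 · 1
4) 1 · 2 · 2 · 1 · 2
0 · 0 · 3 · 2 · 2
2 · 3 · 2 · 0 · 2
1 · 3 · 2 · 1 · 2

33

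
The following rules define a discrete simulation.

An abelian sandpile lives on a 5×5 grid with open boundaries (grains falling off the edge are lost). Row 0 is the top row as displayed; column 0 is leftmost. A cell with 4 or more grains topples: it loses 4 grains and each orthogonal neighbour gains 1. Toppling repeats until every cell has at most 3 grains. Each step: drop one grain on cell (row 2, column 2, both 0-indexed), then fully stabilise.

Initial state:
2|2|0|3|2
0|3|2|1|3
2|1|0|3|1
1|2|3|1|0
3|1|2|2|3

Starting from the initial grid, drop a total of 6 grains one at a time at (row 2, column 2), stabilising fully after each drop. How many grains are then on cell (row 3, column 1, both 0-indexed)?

k=0  2|2|0|3|2
0|3|2|1|3
2|1|0|3|1
1|2|3|1|0
3|1|2|2|3
k=1  2|2|0|3|2
0|3|2|1|3
2|1|1|3|1
1|2|3|1|0
3|1|2|2|3
k=2  2|2|0|3|2
0|3|2|1|3
2|1|2|3|1
1|2|3|1|0
3|1|2|2|3
k=3  2|2|0|3|2
0|3|2|1|3
2|1|3|3|1
1|2|3|1|0
3|1|2|2|3
k=4  2|2|0|3|2
0|3|3|2|3
2|2|2|0|2
1|3|0|3|0
3|1|3|2|3
k=5  2|2|0|3|2
0|3|3|2|3
2|2|3|0|2
1|3|0|3|0
3|1|3|2|3
k=6  2|3|1|3|2
1|1|1|3|3
3|1|2|1|2
2|0|2|3|0
3|2|3|2|3

0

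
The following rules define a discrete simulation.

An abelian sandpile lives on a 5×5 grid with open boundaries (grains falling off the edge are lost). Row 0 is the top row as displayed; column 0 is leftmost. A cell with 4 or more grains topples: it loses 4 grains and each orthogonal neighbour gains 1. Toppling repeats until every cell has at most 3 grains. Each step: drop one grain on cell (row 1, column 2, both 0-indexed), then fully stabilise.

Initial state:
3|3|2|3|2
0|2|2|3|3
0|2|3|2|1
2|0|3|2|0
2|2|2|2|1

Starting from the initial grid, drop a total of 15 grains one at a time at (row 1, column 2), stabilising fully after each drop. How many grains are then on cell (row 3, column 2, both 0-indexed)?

3

gen 0: 3|3|2|3|2
0|2|2|3|3
0|2|3|2|1
2|0|3|2|0
2|2|2|2|1
gen 1: 3|3|2|3|2
0|2|3|3|3
0|2|3|2|1
2|0|3|2|0
2|2|2|2|1
gen 2: 0|2|2|3|0
2|2|2|0|2
1|1|0|3|3
2|2|2|0|1
2|2|3|3|1
gen 3: 0|2|2|3|0
2|2|3|0|2
1|1|0|3|3
2|2|2|0|1
2|2|3|3|1
gen 4: 0|2|3|3|0
2|3|0|1|2
1|1|1|3|3
2|2|2|0|1
2|2|3|3|1
gen 5: 0|2|3|3|0
2|3|1|1|2
1|1|1|3|3
2|2|2|0|1
2|2|3|3|1
gen 6: 0|2|3|3|0
2|3|2|1|2
1|1|1|3|3
2|2|2|0|1
2|2|3|3|1
gen 7: 0|2|3|3|0
2|3|3|1|2
1|1|1|3|3
2|2|2|0|1
2|2|3|3|1
gen 8: 1|0|2|0|1
3|1|2|3|2
1|2|2|3|3
2|2|2|0|1
2|2|3|3|1
gen 9: 1|0|2|0|1
3|1|3|3|2
1|2|2|3|3
2|2|2|0|1
2|2|3|3|1
gen 10: 1|0|3|1|2
3|2|2|2|0
1|3|0|2|1
2|2|3|1|2
2|2|3|3|1
gen 11: 1|0|3|1|2
3|2|3|2|0
1|3|0|2|1
2|2|3|1|2
2|2|3|3|1
gen 12: 1|1|0|2|2
3|3|1|3|0
1|3|1|2|1
2|2|3|1|2
2|2|3|3|1
gen 13: 1|1|0|2|2
3|3|2|3|0
1|3|1|2|1
2|2|3|1|2
2|2|3|3|1
gen 14: 1|1|0|2|2
3|3|3|3|0
1|3|1|2|1
2|2|3|1|2
2|2|3|3|1
gen 15: 2|2|1|3|2
0|2|2|0|1
3|0|3|3|1
2|3|3|1|2
2|2|3|3|1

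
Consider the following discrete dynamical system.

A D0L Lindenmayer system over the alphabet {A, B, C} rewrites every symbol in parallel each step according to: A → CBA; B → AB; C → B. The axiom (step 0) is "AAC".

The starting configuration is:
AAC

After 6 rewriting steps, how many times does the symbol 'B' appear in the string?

[0] AAC
[1] CBACBAB
[2] BABCBABABCBAAB
[3] ABCBAABBABCBAABCBAABBABCBACBAAB
[4] CBAABBABCBACBAABABCBAABBABCBACBAABBABCBACBAABABCBAABBABCBABABCBACBAAB
[5] BABCBACBAABABCBAABBABCBABABCBACBAABCBAABBABCBACBAABABCBAAB…CBAABCBAABBABCBACBAABABCBAABBABCBAABCBAABBABCBABABCBACBAAB  (len 152)
[6] ABCBAABBABCBABABCBACBAABCBAABBABCBACBAABABCBAABBABCBAABCBA…ABCBACBAABBABCBACBAABABCBAABBABCBAABCBAABBABCBABABCBACBAAB  (len 335)

152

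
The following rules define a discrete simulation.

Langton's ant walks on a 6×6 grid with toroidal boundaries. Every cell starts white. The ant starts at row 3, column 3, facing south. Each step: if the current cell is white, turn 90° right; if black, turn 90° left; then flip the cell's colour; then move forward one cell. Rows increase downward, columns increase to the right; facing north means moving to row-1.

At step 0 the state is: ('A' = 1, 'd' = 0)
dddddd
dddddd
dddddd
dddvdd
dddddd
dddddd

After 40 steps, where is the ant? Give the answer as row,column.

0) dddddd
dddddd
dddddd
dddvdd
dddddd
dddddd
1) dddddd
dddddd
dddddd
dd<Add
dddddd
dddddd
2) dddddd
dddddd
dd^ddd
ddAAdd
dddddd
dddddd
3) dddddd
dddddd
ddA>dd
ddAAdd
dddddd
dddddd
4) dddddd
dddddd
ddAAdd
ddAvdd
dddddd
dddddd
5) dddddd
dddddd
ddAAdd
ddAd>d
dddddd
dddddd
6) dddddd
dddddd
ddAAdd
ddAdAd
ddddvd
dddddd
7) dddddd
dddddd
ddAAdd
ddAdAd
ddd<Ad
dddddd
8) dddddd
dddddd
ddAAdd
ddA^Ad
dddAAd
dddddd
9) dddddd
dddddd
ddAAdd
ddAA>d
dddAAd
dddddd
10) dddddd
dddddd
ddAA^d
ddAAdd
dddAAd
dddddd
11) dddddd
dddddd
ddAAA>
ddAAdd
dddAAd
dddddd
12) dddddd
dddddd
ddAAAA
ddAAdv
dddAAd
dddddd
13) dddddd
dddddd
ddAAAA
ddAA<A
dddAAd
dddddd
14) dddddd
dddddd
ddAA^A
ddAAAA
dddAAd
dddddd
15) dddddd
dddddd
ddA<dA
ddAAAA
dddAAd
dddddd
16) dddddd
dddddd
ddAddA
ddAvAA
dddAAd
dddddd
17) dddddd
dddddd
ddAddA
ddAd>A
dddAAd
dddddd
18) dddddd
dddddd
ddAd^A
ddAddA
dddAAd
dddddd
19) dddddd
dddddd
ddAdA>
ddAddA
dddAAd
dddddd
20) dddddd
ddddd^
ddAdAd
ddAddA
dddAAd
dddddd
21) dddddd
>ddddA
ddAdAd
ddAddA
dddAAd
dddddd
22) dddddd
AddddA
vdAdAd
ddAddA
dddAAd
dddddd
23) dddddd
AddddA
AdAdA<
ddAddA
dddAAd
dddddd
24) dddddd
Adddd^
AdAdAA
ddAddA
dddAAd
dddddd
25) dddddd
Addd<d
AdAdAA
ddAddA
dddAAd
dddddd
26) dddd^d
AdddAd
AdAdAA
ddAddA
dddAAd
dddddd
27) ddddA>
AdddAd
AdAdAA
ddAddA
dddAAd
dddddd
28) ddddAA
AdddAv
AdAdAA
ddAddA
dddAAd
dddddd
29) ddddAA
Addd<A
AdAdAA
ddAddA
dddAAd
dddddd
30) ddddAA
AddddA
AdAdvA
ddAddA
dddAAd
dddddd
31) ddddAA
AddddA
AdAdd>
ddAddA
dddAAd
dddddd
32) ddddAA
Adddd^
AdAddd
ddAddA
dddAAd
dddddd
33) ddddAA
Addd<d
AdAddd
ddAddA
dddAAd
dddddd
34) dddd^A
AdddAd
AdAddd
ddAddA
dddAAd
dddddd
35) ddd<dA
AdddAd
AdAddd
ddAddA
dddAAd
dddddd
36) dddAdA
AdddAd
AdAddd
ddAddA
dddAAd
ddd^dd
37) dddAdA
AdddAd
AdAddd
ddAddA
dddAAd
dddA>d
38) dddAvA
AdddAd
AdAddd
ddAddA
dddAAd
dddAAd
39) ddd<AA
AdddAd
AdAddd
ddAddA
dddAAd
dddAAd
40) ddddAA
AddvAd
AdAddd
ddAddA
dddAAd
dddAAd

1,3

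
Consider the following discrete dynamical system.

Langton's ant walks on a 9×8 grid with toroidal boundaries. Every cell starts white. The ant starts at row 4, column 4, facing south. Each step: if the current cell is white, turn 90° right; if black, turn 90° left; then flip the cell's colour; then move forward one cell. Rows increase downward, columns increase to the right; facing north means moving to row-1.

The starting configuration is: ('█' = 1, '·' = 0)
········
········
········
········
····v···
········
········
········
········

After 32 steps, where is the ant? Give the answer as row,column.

gen 0: ········
········
········
········
····v···
········
········
········
········
gen 1: ········
········
········
········
···<█···
········
········
········
········
gen 2: ········
········
········
···^····
···██···
········
········
········
········
gen 3: ········
········
········
···█>···
···██···
········
········
········
········
gen 4: ········
········
········
···██···
···█v···
········
········
········
········
gen 5: ········
········
········
···██···
···█·>··
········
········
········
········
gen 6: ········
········
········
···██···
···█·█··
·····v··
········
········
········
gen 7: ········
········
········
···██···
···█·█··
····<█··
········
········
········
gen 8: ········
········
········
···██···
···█^█··
····██··
········
········
········
gen 9: ········
········
········
···██···
···██>··
····██··
········
········
········
gen 10: ········
········
········
···██^··
···██···
····██··
········
········
········
gen 11: ········
········
········
···███>·
···██···
····██··
········
········
········
gen 12: ········
········
········
···████·
···██·v·
····██··
········
········
········
gen 13: ········
········
········
···████·
···██<█·
····██··
········
········
········
gen 14: ········
········
········
···██^█·
···████·
····██··
········
········
········
gen 15: ········
········
········
···█<·█·
···████·
····██··
········
········
········
gen 16: ········
········
········
···█··█·
···█v██·
····██··
········
········
········
gen 17: ········
········
········
···█··█·
···█·>█·
····██··
········
········
········
gen 18: ········
········
········
···█·^█·
···█··█·
····██··
········
········
········
gen 19: ········
········
········
···█·█>·
···█··█·
····██··
········
········
········
gen 20: ········
········
······^·
···█·█··
···█··█·
····██··
········
········
········
gen 21: ········
········
······█>
···█·█··
···█··█·
····██··
········
········
········
gen 22: ········
········
······██
···█·█·v
···█··█·
····██··
········
········
········
gen 23: ········
········
······██
···█·█<█
···█··█·
····██··
········
········
········
gen 24: ········
········
······^█
···█·███
···█··█·
····██··
········
········
········
gen 25: ········
········
·····<·█
···█·███
···█··█·
····██··
········
········
········
gen 26: ········
·····^··
·····█·█
···█·███
···█··█·
····██··
········
········
········
gen 27: ········
·····█>·
·····█·█
···█·███
···█··█·
····██··
········
········
········
gen 28: ········
·····██·
·····█v█
···█·███
···█··█·
····██··
········
········
········
gen 29: ········
·····██·
·····<██
···█·███
···█··█·
····██··
········
········
········
gen 30: ········
·····██·
······██
···█·v██
···█··█·
····██··
········
········
········
gen 31: ········
·····██·
······██
···█··>█
···█··█·
····██··
········
········
········
gen 32: ········
·····██·
······^█
···█···█
···█··█·
····██··
········
········
········

2,6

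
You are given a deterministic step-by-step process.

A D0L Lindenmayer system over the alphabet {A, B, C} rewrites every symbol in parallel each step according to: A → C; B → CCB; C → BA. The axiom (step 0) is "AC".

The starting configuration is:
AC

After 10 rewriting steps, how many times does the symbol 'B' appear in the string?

[0] AC
[1] CBA
[2] BACCBC
[3] CCBCBABACCBBA
[4] BABACCBBACCBCCCBCBABACCBCCBC
[5] CCBCCCBCBABACCBCCBCBABACCBBABABACCBBACCBCCCBCBABACCBBABACCBBA
[6] BABACCBBABABACCBBACCBCCCBCBABACCBBABACCBBACCBCCCBCBABACCBC…CBCCBCBABACCBBABABACCBBACCBCCCBCBABACCBCCBCCCBCBABACCBCCBC  (len 132)
[7] CCBCCCBCBABACCBCCBCCCBCCCBCBABACCBCCBCBABACCBBABABACCBBACC…ACCBCCCBCBABACCBBABACCBBABABACCBBACCBCCCBCBABACCBBABACCBBA  (len 287)
[8] BABACCBBABABACCBBACCBCCCBCBABACCBBABACCBBABABACCBBABABACCB…CBCCBCBABACCBBABABACCBBACCBCCCBCBABACCBCCBCCCBCBABACCBCCBC  (len 622)
[9] CCBCCCBCBABACCBCCBCCCBCCCBCBABACCBCCBCBABACCBBABABACCBBACC…ACCBCCCBCBABACCBBABACCBBABABACCBBACCBCCCBCBABACCBBABACCBBA  (len 1351)
[10] BABACCBBABABACCBBACCBCCCBCBABACCBBABACCBBABABACCBBABABACCB…CBCCBCBABACCBBABABACCBBACCBCCCBCBABACCBCCBCCCBCBABACCBCCBC  (len 2930)

1078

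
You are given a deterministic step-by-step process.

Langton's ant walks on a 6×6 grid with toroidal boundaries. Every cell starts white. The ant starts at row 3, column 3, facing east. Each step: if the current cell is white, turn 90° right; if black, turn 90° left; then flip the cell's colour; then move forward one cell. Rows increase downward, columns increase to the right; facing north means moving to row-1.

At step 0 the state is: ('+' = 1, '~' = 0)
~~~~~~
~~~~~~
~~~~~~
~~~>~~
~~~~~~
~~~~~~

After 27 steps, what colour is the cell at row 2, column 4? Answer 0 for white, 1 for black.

1

t=0: ~~~~~~
~~~~~~
~~~~~~
~~~>~~
~~~~~~
~~~~~~
t=1: ~~~~~~
~~~~~~
~~~~~~
~~~+~~
~~~v~~
~~~~~~
t=2: ~~~~~~
~~~~~~
~~~~~~
~~~+~~
~~<+~~
~~~~~~
t=3: ~~~~~~
~~~~~~
~~~~~~
~~^+~~
~~++~~
~~~~~~
t=4: ~~~~~~
~~~~~~
~~~~~~
~~+>~~
~~++~~
~~~~~~
t=5: ~~~~~~
~~~~~~
~~~^~~
~~+~~~
~~++~~
~~~~~~
t=6: ~~~~~~
~~~~~~
~~~+>~
~~+~~~
~~++~~
~~~~~~
t=7: ~~~~~~
~~~~~~
~~~++~
~~+~v~
~~++~~
~~~~~~
t=8: ~~~~~~
~~~~~~
~~~++~
~~+<+~
~~++~~
~~~~~~
t=9: ~~~~~~
~~~~~~
~~~^+~
~~+++~
~~++~~
~~~~~~
t=10: ~~~~~~
~~~~~~
~~<~+~
~~+++~
~~++~~
~~~~~~
t=11: ~~~~~~
~~^~~~
~~+~+~
~~+++~
~~++~~
~~~~~~
t=12: ~~~~~~
~~+>~~
~~+~+~
~~+++~
~~++~~
~~~~~~
t=13: ~~~~~~
~~++~~
~~+v+~
~~+++~
~~++~~
~~~~~~
t=14: ~~~~~~
~~++~~
~~<++~
~~+++~
~~++~~
~~~~~~
t=15: ~~~~~~
~~++~~
~~~++~
~~v++~
~~++~~
~~~~~~
t=16: ~~~~~~
~~++~~
~~~++~
~~~>+~
~~++~~
~~~~~~
t=17: ~~~~~~
~~++~~
~~~^+~
~~~~+~
~~++~~
~~~~~~
t=18: ~~~~~~
~~++~~
~~<~+~
~~~~+~
~~++~~
~~~~~~
t=19: ~~~~~~
~~^+~~
~~+~+~
~~~~+~
~~++~~
~~~~~~
t=20: ~~~~~~
~<~+~~
~~+~+~
~~~~+~
~~++~~
~~~~~~
t=21: ~^~~~~
~+~+~~
~~+~+~
~~~~+~
~~++~~
~~~~~~
t=22: ~+>~~~
~+~+~~
~~+~+~
~~~~+~
~~++~~
~~~~~~
t=23: ~++~~~
~+v+~~
~~+~+~
~~~~+~
~~++~~
~~~~~~
t=24: ~++~~~
~<++~~
~~+~+~
~~~~+~
~~++~~
~~~~~~
t=25: ~++~~~
~~++~~
~v+~+~
~~~~+~
~~++~~
~~~~~~
t=26: ~++~~~
~~++~~
<++~+~
~~~~+~
~~++~~
~~~~~~
t=27: ~++~~~
^~++~~
+++~+~
~~~~+~
~~++~~
~~~~~~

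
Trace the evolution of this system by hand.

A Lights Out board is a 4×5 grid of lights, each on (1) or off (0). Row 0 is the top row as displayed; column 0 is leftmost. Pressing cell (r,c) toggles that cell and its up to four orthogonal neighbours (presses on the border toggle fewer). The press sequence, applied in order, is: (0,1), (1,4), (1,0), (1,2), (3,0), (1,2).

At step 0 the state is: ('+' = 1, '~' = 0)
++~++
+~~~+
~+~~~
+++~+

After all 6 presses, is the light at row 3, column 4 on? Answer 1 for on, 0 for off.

1

t=0: ++~++
+~~~+
~+~~~
+++~+
t=1: ~~+++
++~~+
~+~~~
+++~+
t=2: ~~++~
++~+~
~+~~+
+++~+
t=3: +~++~
~~~+~
++~~+
+++~+
t=4: +~~+~
~++~~
+++~+
+++~+
t=5: +~~+~
~++~~
~++~+
~~+~+
t=6: +~++~
~~~+~
~+~~+
~~+~+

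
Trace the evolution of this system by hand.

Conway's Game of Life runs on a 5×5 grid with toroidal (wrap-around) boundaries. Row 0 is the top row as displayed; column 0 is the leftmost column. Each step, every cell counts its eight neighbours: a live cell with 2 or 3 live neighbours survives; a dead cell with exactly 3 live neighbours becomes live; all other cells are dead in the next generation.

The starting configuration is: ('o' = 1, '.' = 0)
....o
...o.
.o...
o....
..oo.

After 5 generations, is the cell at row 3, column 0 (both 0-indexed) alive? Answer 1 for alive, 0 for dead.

1

0) ....o
...o.
.o...
o....
..oo.
1) ..o.o
.....
.....
.oo..
...oo
2) ....o
.....
.....
..oo.
oo..o
3) ....o
.....
.....
ooooo
ooo.o
4) .o.oo
.....
ooooo
.....
.....
5) .....
.....
ooooo
ooooo
.....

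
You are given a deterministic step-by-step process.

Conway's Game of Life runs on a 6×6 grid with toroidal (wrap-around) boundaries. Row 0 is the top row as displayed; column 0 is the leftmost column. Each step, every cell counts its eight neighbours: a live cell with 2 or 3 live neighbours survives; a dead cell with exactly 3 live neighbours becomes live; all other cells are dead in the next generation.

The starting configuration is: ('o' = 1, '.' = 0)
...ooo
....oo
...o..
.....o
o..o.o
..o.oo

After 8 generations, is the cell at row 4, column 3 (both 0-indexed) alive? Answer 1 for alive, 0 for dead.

0

0) ...ooo
....oo
...o..
.....o
o..o.o
..o.oo
1) o.....
.....o
.....o
o....o
o..o..
..o...
2) ......
o....o
....oo
o...oo
oo...o
.o....
3) o.....
o...oo
......
.o....
.o..o.
.o....
4) oo....
o....o
o....o
......
ooo...
oo....
5) ......
......
o....o
.....o
o.o...
.....o
6) ......
......
o....o
.o...o
o....o
......
7) ......
......
o....o
.o..o.
o....o
......
8) ......
......
o....o
.o..o.
o....o
......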